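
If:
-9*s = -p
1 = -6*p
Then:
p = -1/6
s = -1/54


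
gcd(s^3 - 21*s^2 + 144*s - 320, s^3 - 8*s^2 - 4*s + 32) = s - 8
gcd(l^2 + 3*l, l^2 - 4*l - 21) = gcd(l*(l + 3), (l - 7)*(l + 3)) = l + 3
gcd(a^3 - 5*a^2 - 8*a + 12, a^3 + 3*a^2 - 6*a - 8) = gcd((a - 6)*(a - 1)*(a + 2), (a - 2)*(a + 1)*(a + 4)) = 1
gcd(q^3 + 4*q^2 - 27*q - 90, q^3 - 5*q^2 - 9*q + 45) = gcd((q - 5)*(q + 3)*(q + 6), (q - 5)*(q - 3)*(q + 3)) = q^2 - 2*q - 15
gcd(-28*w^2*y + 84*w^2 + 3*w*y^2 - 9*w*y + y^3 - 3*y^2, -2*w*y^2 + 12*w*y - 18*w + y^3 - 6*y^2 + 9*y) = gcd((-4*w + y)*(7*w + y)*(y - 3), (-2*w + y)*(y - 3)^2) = y - 3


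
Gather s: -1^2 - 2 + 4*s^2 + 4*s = 4*s^2 + 4*s - 3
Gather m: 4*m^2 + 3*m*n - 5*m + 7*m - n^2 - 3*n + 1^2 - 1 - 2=4*m^2 + m*(3*n + 2) - n^2 - 3*n - 2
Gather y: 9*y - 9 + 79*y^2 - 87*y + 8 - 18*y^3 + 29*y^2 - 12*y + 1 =-18*y^3 + 108*y^2 - 90*y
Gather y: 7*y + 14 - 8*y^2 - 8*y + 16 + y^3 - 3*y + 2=y^3 - 8*y^2 - 4*y + 32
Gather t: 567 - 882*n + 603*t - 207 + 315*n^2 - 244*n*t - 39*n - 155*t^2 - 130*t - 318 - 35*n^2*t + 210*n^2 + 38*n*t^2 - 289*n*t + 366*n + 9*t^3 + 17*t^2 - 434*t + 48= 525*n^2 - 555*n + 9*t^3 + t^2*(38*n - 138) + t*(-35*n^2 - 533*n + 39) + 90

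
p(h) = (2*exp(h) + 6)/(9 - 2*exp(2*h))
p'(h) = 2*exp(h)/(9 - 2*exp(2*h)) + 4*(2*exp(h) + 6)*exp(2*h)/(9 - 2*exp(2*h))^2 = 2*(4*(exp(h) + 3)*exp(h) - 2*exp(2*h) + 9)*exp(h)/(2*exp(2*h) - 9)^2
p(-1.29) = 0.74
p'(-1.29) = 0.09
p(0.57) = 3.47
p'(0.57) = 17.10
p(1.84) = -0.26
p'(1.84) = 0.42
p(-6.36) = 0.67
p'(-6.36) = 0.00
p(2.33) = -0.13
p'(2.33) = 0.17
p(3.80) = -0.02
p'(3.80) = 0.03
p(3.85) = -0.02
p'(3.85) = 0.02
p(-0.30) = 0.95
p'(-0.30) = 0.45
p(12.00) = 0.00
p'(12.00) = 0.00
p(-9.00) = 0.67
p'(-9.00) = 0.00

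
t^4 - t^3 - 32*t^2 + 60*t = t*(t - 5)*(t - 2)*(t + 6)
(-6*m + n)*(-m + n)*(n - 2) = 6*m^2*n - 12*m^2 - 7*m*n^2 + 14*m*n + n^3 - 2*n^2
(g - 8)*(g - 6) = g^2 - 14*g + 48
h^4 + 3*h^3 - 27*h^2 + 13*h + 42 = (h - 3)*(h - 2)*(h + 1)*(h + 7)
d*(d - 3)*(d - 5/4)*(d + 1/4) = d^4 - 4*d^3 + 43*d^2/16 + 15*d/16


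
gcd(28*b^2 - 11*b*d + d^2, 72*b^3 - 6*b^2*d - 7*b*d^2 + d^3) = 4*b - d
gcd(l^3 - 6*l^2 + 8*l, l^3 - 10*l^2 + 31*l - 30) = l - 2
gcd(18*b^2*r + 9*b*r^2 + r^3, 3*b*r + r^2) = 3*b*r + r^2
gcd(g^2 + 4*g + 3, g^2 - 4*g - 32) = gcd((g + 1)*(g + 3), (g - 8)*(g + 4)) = 1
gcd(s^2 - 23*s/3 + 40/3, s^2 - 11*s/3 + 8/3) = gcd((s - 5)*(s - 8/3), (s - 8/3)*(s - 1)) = s - 8/3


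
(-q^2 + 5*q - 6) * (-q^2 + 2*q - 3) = q^4 - 7*q^3 + 19*q^2 - 27*q + 18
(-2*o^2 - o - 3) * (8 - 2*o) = 4*o^3 - 14*o^2 - 2*o - 24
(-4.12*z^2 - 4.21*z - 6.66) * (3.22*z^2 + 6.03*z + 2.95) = -13.2664*z^4 - 38.3998*z^3 - 58.9855*z^2 - 52.5793*z - 19.647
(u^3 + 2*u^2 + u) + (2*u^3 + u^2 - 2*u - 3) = 3*u^3 + 3*u^2 - u - 3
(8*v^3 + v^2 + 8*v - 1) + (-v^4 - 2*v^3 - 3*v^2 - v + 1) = -v^4 + 6*v^3 - 2*v^2 + 7*v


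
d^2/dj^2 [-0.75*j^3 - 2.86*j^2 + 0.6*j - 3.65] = -4.5*j - 5.72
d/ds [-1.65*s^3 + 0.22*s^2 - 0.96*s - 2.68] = -4.95*s^2 + 0.44*s - 0.96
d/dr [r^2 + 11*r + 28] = 2*r + 11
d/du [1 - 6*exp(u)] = -6*exp(u)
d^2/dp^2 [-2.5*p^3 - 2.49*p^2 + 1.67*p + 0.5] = -15.0*p - 4.98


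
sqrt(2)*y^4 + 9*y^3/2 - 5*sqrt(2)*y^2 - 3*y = y*(y - sqrt(2))*(y + 3*sqrt(2))*(sqrt(2)*y + 1/2)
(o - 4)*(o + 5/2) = o^2 - 3*o/2 - 10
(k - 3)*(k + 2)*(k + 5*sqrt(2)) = k^3 - k^2 + 5*sqrt(2)*k^2 - 5*sqrt(2)*k - 6*k - 30*sqrt(2)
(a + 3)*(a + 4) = a^2 + 7*a + 12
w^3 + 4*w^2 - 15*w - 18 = (w - 3)*(w + 1)*(w + 6)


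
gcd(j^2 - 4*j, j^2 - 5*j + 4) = j - 4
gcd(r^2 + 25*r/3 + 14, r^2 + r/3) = 1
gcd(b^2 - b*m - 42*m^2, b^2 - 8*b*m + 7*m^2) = b - 7*m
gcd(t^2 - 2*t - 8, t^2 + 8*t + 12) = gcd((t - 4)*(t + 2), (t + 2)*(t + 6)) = t + 2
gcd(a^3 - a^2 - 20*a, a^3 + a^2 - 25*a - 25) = a - 5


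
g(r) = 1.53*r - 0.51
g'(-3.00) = 1.53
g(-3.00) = -5.10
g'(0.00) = 1.53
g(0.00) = -0.51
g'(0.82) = 1.53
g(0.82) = 0.74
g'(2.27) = 1.53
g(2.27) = 2.96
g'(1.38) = 1.53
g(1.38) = 1.60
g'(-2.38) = 1.53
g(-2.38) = -4.15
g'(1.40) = 1.53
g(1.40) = 1.63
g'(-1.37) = 1.53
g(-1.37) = -2.61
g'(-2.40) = 1.53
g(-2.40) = -4.18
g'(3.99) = 1.53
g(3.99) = 5.59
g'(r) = 1.53000000000000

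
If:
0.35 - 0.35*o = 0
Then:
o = 1.00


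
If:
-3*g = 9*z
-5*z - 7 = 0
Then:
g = 21/5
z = -7/5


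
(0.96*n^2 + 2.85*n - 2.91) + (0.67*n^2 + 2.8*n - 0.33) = 1.63*n^2 + 5.65*n - 3.24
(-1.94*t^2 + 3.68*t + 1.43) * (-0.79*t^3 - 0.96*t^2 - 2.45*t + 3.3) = 1.5326*t^5 - 1.0448*t^4 + 0.0905000000000005*t^3 - 16.7908*t^2 + 8.6405*t + 4.719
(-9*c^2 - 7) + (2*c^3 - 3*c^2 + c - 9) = 2*c^3 - 12*c^2 + c - 16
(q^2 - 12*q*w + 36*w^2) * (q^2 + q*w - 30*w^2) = q^4 - 11*q^3*w - 6*q^2*w^2 + 396*q*w^3 - 1080*w^4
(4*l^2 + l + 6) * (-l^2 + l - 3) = -4*l^4 + 3*l^3 - 17*l^2 + 3*l - 18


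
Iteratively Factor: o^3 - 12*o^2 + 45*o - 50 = (o - 2)*(o^2 - 10*o + 25) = (o - 5)*(o - 2)*(o - 5)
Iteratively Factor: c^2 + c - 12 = (c + 4)*(c - 3)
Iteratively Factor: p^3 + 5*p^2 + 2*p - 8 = (p + 2)*(p^2 + 3*p - 4) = (p - 1)*(p + 2)*(p + 4)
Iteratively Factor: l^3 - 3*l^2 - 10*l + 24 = (l - 2)*(l^2 - l - 12) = (l - 2)*(l + 3)*(l - 4)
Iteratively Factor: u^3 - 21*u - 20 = (u + 1)*(u^2 - u - 20) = (u + 1)*(u + 4)*(u - 5)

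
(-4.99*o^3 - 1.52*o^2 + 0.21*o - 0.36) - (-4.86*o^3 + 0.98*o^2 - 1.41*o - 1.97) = -0.13*o^3 - 2.5*o^2 + 1.62*o + 1.61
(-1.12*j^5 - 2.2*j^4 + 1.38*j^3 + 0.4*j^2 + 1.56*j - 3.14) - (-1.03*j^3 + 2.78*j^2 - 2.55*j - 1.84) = -1.12*j^5 - 2.2*j^4 + 2.41*j^3 - 2.38*j^2 + 4.11*j - 1.3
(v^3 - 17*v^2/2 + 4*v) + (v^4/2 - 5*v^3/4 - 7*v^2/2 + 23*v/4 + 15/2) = v^4/2 - v^3/4 - 12*v^2 + 39*v/4 + 15/2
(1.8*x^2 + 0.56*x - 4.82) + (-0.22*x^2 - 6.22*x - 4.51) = 1.58*x^2 - 5.66*x - 9.33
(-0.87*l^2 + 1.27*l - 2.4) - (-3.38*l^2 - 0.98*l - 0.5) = 2.51*l^2 + 2.25*l - 1.9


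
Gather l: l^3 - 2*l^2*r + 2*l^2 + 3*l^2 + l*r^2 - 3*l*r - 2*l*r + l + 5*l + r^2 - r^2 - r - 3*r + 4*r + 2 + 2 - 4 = l^3 + l^2*(5 - 2*r) + l*(r^2 - 5*r + 6)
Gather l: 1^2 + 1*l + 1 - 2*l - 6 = -l - 4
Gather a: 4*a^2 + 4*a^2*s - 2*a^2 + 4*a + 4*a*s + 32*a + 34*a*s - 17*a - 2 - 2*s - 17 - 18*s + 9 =a^2*(4*s + 2) + a*(38*s + 19) - 20*s - 10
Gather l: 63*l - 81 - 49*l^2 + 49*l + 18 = -49*l^2 + 112*l - 63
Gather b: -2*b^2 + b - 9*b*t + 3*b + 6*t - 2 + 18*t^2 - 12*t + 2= -2*b^2 + b*(4 - 9*t) + 18*t^2 - 6*t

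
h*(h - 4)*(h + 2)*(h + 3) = h^4 + h^3 - 14*h^2 - 24*h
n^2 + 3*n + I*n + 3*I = (n + 3)*(n + I)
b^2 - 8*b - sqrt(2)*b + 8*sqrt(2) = (b - 8)*(b - sqrt(2))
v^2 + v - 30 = (v - 5)*(v + 6)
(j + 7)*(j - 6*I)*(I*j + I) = I*j^3 + 6*j^2 + 8*I*j^2 + 48*j + 7*I*j + 42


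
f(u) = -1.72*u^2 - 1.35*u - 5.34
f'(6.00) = -21.99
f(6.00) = -75.36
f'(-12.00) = 39.93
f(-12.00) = -236.82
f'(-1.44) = 3.60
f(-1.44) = -6.96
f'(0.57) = -3.31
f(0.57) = -6.67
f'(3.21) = -12.39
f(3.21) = -27.40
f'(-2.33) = 6.67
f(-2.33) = -11.53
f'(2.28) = -9.19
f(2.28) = -17.36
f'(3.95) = -14.94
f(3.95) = -37.51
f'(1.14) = -5.27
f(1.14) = -9.11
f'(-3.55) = 10.86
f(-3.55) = -22.22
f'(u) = -3.44*u - 1.35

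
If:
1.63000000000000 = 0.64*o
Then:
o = 2.55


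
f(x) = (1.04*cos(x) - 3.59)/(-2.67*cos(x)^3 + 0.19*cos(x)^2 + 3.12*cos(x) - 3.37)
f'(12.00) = -0.93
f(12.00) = 1.23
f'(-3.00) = -0.29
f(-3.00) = 1.25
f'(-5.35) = 0.12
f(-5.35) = 1.48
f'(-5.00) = -0.88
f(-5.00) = 1.30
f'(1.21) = -0.81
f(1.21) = 1.36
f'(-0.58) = -0.93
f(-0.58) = 1.24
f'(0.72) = 0.83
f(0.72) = 1.37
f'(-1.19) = 0.77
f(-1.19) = 1.38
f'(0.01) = 0.02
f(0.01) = 0.93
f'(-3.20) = 0.12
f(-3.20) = 1.27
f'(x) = (1.04*cos(x) - 3.59)*(-8.01*sin(x)*cos(x)^2 + 0.38*sin(x)*cos(x) + 3.12*sin(x))/(-2.67*cos(x)^3 + 0.19*cos(x)^2 + 3.12*cos(x) - 3.37)^2 - 1.04*sin(x)/(-2.67*cos(x)^3 + 0.19*cos(x)^2 + 3.12*cos(x) - 3.37)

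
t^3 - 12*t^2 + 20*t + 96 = (t - 8)*(t - 6)*(t + 2)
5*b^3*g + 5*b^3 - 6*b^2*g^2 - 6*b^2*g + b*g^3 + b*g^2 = (-5*b + g)*(-b + g)*(b*g + b)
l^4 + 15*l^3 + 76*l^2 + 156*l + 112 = (l + 2)^2*(l + 4)*(l + 7)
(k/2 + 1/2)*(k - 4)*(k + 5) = k^3/2 + k^2 - 19*k/2 - 10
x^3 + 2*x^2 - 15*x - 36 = (x - 4)*(x + 3)^2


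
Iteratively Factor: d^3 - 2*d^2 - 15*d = (d)*(d^2 - 2*d - 15) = d*(d + 3)*(d - 5)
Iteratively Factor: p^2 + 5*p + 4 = (p + 1)*(p + 4)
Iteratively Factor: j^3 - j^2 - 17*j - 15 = (j + 1)*(j^2 - 2*j - 15) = (j + 1)*(j + 3)*(j - 5)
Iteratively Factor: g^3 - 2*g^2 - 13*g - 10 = (g + 2)*(g^2 - 4*g - 5) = (g - 5)*(g + 2)*(g + 1)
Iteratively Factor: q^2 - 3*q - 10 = (q + 2)*(q - 5)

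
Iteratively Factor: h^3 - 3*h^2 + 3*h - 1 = (h - 1)*(h^2 - 2*h + 1) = (h - 1)^2*(h - 1)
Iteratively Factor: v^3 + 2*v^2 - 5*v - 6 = (v + 3)*(v^2 - v - 2) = (v + 1)*(v + 3)*(v - 2)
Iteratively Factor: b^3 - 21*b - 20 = (b + 4)*(b^2 - 4*b - 5) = (b - 5)*(b + 4)*(b + 1)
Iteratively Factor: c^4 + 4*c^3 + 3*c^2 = (c + 3)*(c^3 + c^2) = c*(c + 3)*(c^2 + c) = c*(c + 1)*(c + 3)*(c)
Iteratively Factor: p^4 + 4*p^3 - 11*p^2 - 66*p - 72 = (p - 4)*(p^3 + 8*p^2 + 21*p + 18) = (p - 4)*(p + 3)*(p^2 + 5*p + 6) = (p - 4)*(p + 2)*(p + 3)*(p + 3)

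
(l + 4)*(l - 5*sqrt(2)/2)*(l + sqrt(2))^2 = l^4 - sqrt(2)*l^3/2 + 4*l^3 - 8*l^2 - 2*sqrt(2)*l^2 - 32*l - 5*sqrt(2)*l - 20*sqrt(2)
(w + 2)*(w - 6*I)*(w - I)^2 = w^4 + 2*w^3 - 8*I*w^3 - 13*w^2 - 16*I*w^2 - 26*w + 6*I*w + 12*I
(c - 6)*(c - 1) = c^2 - 7*c + 6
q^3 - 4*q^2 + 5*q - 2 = (q - 2)*(q - 1)^2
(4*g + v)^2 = 16*g^2 + 8*g*v + v^2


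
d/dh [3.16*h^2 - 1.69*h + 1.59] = 6.32*h - 1.69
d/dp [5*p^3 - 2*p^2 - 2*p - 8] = 15*p^2 - 4*p - 2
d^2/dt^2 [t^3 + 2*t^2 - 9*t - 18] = 6*t + 4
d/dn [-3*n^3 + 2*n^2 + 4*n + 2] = -9*n^2 + 4*n + 4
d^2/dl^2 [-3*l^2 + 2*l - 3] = -6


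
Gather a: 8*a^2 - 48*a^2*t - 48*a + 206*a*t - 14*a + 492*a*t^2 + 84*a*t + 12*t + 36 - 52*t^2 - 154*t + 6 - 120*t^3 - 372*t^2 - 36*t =a^2*(8 - 48*t) + a*(492*t^2 + 290*t - 62) - 120*t^3 - 424*t^2 - 178*t + 42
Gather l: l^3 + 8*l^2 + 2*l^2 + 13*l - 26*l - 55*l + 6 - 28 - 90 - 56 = l^3 + 10*l^2 - 68*l - 168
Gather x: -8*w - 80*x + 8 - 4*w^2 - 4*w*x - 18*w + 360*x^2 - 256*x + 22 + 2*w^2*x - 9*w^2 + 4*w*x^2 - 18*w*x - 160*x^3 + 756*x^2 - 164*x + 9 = -13*w^2 - 26*w - 160*x^3 + x^2*(4*w + 1116) + x*(2*w^2 - 22*w - 500) + 39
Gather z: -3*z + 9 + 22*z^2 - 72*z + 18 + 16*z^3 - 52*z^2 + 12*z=16*z^3 - 30*z^2 - 63*z + 27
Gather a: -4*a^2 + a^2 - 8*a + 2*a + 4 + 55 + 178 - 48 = -3*a^2 - 6*a + 189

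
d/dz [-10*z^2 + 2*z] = 2 - 20*z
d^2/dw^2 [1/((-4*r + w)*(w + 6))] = 2*(-(4*r - w)^2 + (4*r - w)*(w + 6) - (w + 6)^2)/((4*r - w)^3*(w + 6)^3)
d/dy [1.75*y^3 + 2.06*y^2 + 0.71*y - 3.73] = 5.25*y^2 + 4.12*y + 0.71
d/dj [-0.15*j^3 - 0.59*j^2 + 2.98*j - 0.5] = -0.45*j^2 - 1.18*j + 2.98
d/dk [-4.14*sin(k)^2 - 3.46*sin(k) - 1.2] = -(8.28*sin(k) + 3.46)*cos(k)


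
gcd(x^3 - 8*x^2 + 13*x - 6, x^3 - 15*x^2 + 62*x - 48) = x^2 - 7*x + 6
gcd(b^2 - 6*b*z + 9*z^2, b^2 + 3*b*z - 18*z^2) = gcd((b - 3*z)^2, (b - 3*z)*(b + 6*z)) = -b + 3*z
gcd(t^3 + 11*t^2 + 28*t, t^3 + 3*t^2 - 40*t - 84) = t + 7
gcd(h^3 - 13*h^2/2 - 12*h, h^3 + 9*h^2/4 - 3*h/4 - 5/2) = 1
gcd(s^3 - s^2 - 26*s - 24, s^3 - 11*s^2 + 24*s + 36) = s^2 - 5*s - 6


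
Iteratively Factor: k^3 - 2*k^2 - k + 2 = (k - 2)*(k^2 - 1) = (k - 2)*(k + 1)*(k - 1)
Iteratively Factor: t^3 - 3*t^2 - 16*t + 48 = (t - 3)*(t^2 - 16) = (t - 4)*(t - 3)*(t + 4)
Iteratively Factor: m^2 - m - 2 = (m - 2)*(m + 1)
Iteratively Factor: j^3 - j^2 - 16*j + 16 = (j + 4)*(j^2 - 5*j + 4) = (j - 4)*(j + 4)*(j - 1)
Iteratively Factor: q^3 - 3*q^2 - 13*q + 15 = (q - 1)*(q^2 - 2*q - 15) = (q - 1)*(q + 3)*(q - 5)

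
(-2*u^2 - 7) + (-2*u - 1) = -2*u^2 - 2*u - 8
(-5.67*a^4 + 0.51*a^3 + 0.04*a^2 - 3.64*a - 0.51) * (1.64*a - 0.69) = -9.2988*a^5 + 4.7487*a^4 - 0.2863*a^3 - 5.9972*a^2 + 1.6752*a + 0.3519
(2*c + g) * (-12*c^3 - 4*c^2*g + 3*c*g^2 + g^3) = -24*c^4 - 20*c^3*g + 2*c^2*g^2 + 5*c*g^3 + g^4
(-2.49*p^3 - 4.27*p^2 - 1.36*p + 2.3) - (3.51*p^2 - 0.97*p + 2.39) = -2.49*p^3 - 7.78*p^2 - 0.39*p - 0.0900000000000003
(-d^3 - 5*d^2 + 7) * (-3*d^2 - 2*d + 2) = 3*d^5 + 17*d^4 + 8*d^3 - 31*d^2 - 14*d + 14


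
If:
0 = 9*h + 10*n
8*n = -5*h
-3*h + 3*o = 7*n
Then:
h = 0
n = 0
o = 0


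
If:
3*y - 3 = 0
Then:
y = 1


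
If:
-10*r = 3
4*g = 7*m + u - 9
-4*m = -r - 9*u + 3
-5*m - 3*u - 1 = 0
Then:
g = -791/285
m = -63/190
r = -3/10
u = 25/114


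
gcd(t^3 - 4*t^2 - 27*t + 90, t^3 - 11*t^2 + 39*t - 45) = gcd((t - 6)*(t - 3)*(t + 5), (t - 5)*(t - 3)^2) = t - 3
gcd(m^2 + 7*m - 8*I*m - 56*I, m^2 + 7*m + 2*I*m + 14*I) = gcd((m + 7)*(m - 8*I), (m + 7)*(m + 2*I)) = m + 7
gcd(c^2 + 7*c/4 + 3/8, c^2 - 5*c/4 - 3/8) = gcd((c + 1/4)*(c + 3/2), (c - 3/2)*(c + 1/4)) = c + 1/4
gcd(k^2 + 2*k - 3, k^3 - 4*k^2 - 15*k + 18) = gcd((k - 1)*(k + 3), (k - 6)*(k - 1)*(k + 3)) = k^2 + 2*k - 3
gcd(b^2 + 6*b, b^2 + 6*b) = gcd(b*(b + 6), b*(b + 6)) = b^2 + 6*b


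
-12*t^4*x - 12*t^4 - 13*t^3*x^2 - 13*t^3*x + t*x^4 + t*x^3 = (-4*t + x)*(t + x)*(3*t + x)*(t*x + t)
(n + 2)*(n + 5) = n^2 + 7*n + 10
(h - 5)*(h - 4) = h^2 - 9*h + 20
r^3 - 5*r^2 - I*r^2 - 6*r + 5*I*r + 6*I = (r - 6)*(r + 1)*(r - I)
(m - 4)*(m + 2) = m^2 - 2*m - 8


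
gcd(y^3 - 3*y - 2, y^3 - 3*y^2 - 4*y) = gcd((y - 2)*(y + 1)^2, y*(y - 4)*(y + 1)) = y + 1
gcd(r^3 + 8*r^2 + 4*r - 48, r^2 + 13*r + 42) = r + 6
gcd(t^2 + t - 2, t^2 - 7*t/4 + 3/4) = t - 1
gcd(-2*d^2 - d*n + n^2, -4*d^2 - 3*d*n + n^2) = d + n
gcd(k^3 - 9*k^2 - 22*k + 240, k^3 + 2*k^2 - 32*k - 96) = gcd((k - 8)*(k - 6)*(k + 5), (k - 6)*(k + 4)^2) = k - 6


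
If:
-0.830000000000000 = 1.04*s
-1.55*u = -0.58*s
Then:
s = -0.80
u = -0.30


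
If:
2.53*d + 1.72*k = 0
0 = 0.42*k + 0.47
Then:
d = 0.76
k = -1.12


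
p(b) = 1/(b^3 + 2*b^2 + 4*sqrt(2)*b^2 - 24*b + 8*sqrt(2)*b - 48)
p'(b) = (-3*b^2 - 8*sqrt(2)*b - 4*b - 8*sqrt(2) + 24)/(b^3 + 2*b^2 + 4*sqrt(2)*b^2 - 24*b + 8*sqrt(2)*b - 48)^2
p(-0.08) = -0.02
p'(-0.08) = 0.01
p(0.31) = -0.02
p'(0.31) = 0.00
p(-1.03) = -0.04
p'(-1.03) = 0.03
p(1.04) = -0.02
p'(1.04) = 0.00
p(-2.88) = 0.04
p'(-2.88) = 0.04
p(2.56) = -0.07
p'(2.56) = -0.25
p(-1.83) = -0.19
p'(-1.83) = 1.10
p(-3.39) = 0.02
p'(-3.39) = 0.02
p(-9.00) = -0.02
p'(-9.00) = -0.05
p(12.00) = 0.00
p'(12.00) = 0.00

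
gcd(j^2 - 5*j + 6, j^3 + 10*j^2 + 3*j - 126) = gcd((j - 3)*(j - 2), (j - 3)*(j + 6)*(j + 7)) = j - 3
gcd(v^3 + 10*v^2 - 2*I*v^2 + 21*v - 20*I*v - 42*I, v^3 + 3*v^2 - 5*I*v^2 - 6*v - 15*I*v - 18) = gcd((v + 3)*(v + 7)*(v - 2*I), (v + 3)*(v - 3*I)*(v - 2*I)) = v^2 + v*(3 - 2*I) - 6*I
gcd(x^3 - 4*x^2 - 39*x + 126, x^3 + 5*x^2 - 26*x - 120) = x + 6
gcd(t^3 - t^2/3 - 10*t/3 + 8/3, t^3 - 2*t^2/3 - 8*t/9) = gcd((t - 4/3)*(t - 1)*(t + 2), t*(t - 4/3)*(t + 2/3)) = t - 4/3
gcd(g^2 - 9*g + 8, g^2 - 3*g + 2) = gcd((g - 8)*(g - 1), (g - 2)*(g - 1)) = g - 1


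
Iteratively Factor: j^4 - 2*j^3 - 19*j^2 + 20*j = (j)*(j^3 - 2*j^2 - 19*j + 20) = j*(j - 1)*(j^2 - j - 20) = j*(j - 5)*(j - 1)*(j + 4)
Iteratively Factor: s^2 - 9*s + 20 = (s - 5)*(s - 4)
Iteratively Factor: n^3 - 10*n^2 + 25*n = (n)*(n^2 - 10*n + 25) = n*(n - 5)*(n - 5)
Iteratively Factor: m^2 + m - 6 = (m - 2)*(m + 3)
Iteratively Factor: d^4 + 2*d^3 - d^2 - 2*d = (d + 1)*(d^3 + d^2 - 2*d) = d*(d + 1)*(d^2 + d - 2) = d*(d + 1)*(d + 2)*(d - 1)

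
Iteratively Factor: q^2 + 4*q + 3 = (q + 1)*(q + 3)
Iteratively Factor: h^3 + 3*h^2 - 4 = (h - 1)*(h^2 + 4*h + 4) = (h - 1)*(h + 2)*(h + 2)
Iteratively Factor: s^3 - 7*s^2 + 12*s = (s - 3)*(s^2 - 4*s) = (s - 4)*(s - 3)*(s)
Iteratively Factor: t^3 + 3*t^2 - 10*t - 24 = (t - 3)*(t^2 + 6*t + 8) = (t - 3)*(t + 2)*(t + 4)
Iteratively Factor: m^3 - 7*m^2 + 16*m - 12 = (m - 2)*(m^2 - 5*m + 6) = (m - 2)^2*(m - 3)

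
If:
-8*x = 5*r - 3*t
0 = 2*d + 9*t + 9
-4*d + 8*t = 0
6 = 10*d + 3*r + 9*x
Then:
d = -18/13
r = -769/91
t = -9/13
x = 457/91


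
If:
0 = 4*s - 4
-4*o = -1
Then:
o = 1/4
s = 1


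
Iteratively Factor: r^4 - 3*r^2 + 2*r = (r - 1)*(r^3 + r^2 - 2*r) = (r - 1)^2*(r^2 + 2*r) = (r - 1)^2*(r + 2)*(r)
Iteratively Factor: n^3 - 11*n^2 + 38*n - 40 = (n - 5)*(n^2 - 6*n + 8) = (n - 5)*(n - 2)*(n - 4)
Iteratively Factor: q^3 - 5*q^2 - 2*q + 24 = (q - 3)*(q^2 - 2*q - 8) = (q - 4)*(q - 3)*(q + 2)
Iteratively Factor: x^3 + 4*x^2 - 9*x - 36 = (x + 4)*(x^2 - 9) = (x + 3)*(x + 4)*(x - 3)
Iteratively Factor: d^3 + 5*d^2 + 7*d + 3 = (d + 3)*(d^2 + 2*d + 1) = (d + 1)*(d + 3)*(d + 1)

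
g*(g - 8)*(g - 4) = g^3 - 12*g^2 + 32*g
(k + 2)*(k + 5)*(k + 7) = k^3 + 14*k^2 + 59*k + 70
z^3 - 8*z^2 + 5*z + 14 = (z - 7)*(z - 2)*(z + 1)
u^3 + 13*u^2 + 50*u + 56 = (u + 2)*(u + 4)*(u + 7)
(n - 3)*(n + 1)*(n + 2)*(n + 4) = n^4 + 4*n^3 - 7*n^2 - 34*n - 24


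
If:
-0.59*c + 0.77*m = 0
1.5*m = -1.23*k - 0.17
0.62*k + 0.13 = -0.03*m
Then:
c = 0.08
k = -0.21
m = 0.06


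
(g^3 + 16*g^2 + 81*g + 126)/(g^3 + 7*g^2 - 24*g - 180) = (g^2 + 10*g + 21)/(g^2 + g - 30)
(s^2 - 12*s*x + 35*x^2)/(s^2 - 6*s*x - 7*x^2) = (s - 5*x)/(s + x)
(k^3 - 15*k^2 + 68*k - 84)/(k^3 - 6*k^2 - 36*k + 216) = (k^2 - 9*k + 14)/(k^2 - 36)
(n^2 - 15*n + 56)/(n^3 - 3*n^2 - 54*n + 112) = (n - 7)/(n^2 + 5*n - 14)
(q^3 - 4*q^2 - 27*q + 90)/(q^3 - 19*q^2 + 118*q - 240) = (q^2 + 2*q - 15)/(q^2 - 13*q + 40)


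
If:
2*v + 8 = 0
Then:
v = -4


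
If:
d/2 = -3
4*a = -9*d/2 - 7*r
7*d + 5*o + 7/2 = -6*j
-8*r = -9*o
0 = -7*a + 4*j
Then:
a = 2691/1003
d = -6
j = 18837/4012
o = 2072/1003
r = 2331/1003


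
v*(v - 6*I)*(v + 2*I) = v^3 - 4*I*v^2 + 12*v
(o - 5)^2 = o^2 - 10*o + 25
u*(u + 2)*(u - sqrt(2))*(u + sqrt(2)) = u^4 + 2*u^3 - 2*u^2 - 4*u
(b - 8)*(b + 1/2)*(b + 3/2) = b^3 - 6*b^2 - 61*b/4 - 6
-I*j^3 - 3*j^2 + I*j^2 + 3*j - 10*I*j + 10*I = (j - 5*I)*(j + 2*I)*(-I*j + I)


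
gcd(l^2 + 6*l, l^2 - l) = l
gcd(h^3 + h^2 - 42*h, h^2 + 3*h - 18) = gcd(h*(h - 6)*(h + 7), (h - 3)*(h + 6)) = 1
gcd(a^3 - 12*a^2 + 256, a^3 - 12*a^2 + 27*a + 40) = a - 8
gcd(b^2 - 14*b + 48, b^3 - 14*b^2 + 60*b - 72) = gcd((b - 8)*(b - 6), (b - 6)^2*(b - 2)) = b - 6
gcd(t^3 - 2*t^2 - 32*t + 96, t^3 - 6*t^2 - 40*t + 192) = t^2 + 2*t - 24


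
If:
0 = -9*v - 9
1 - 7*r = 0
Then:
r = 1/7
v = -1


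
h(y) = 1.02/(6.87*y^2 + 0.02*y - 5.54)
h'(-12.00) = 0.00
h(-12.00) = 0.00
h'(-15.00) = 0.00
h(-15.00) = 0.00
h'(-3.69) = 0.01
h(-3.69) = 0.01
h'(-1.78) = 0.10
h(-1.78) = 0.06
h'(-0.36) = 0.23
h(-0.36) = -0.22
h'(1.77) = -0.10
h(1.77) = 0.06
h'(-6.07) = 0.00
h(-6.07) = 0.00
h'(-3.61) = 0.01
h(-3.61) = 0.01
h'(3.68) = -0.01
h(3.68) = 0.01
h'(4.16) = -0.00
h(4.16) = 0.01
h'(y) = 1.02*(-13.74*y - 0.02)/(6.87*y^2 + 0.02*y - 5.54)^2 = (-14.0148*y - 0.0204)/(6.87*y^2 + 0.02*y - 5.54)^2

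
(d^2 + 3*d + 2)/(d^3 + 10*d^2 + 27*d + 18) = (d + 2)/(d^2 + 9*d + 18)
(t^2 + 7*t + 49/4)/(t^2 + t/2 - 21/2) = (t + 7/2)/(t - 3)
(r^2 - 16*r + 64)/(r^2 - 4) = (r^2 - 16*r + 64)/(r^2 - 4)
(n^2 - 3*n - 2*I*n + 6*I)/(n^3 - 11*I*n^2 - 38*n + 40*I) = (n - 3)/(n^2 - 9*I*n - 20)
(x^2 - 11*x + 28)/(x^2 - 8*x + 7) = (x - 4)/(x - 1)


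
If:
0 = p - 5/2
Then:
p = 5/2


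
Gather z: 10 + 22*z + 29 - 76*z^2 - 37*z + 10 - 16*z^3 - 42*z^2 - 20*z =-16*z^3 - 118*z^2 - 35*z + 49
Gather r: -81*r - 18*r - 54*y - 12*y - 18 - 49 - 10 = -99*r - 66*y - 77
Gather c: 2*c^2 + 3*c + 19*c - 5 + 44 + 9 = 2*c^2 + 22*c + 48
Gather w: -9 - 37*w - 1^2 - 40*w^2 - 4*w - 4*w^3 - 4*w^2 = -4*w^3 - 44*w^2 - 41*w - 10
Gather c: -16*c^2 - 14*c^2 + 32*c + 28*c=-30*c^2 + 60*c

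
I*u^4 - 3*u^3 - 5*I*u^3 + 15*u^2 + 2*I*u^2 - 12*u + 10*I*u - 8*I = (u - 4)*(u + I)*(u + 2*I)*(I*u - I)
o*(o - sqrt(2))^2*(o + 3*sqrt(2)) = o^4 + sqrt(2)*o^3 - 10*o^2 + 6*sqrt(2)*o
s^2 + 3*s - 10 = (s - 2)*(s + 5)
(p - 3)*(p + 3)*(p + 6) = p^3 + 6*p^2 - 9*p - 54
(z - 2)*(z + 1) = z^2 - z - 2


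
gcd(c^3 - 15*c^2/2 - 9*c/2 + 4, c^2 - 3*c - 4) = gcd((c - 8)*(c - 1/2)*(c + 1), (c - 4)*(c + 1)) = c + 1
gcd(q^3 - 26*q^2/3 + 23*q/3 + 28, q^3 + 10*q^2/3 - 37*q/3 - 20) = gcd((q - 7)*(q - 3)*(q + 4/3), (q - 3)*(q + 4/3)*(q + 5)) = q^2 - 5*q/3 - 4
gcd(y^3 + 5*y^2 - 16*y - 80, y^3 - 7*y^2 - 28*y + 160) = y^2 + y - 20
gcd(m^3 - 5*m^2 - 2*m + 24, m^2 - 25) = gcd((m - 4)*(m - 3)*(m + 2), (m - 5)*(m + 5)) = 1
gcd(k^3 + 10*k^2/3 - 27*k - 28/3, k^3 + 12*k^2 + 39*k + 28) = k + 7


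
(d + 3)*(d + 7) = d^2 + 10*d + 21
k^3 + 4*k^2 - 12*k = k*(k - 2)*(k + 6)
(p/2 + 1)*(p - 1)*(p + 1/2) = p^3/2 + 3*p^2/4 - 3*p/4 - 1/2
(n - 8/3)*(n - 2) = n^2 - 14*n/3 + 16/3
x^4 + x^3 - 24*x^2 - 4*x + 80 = (x - 4)*(x - 2)*(x + 2)*(x + 5)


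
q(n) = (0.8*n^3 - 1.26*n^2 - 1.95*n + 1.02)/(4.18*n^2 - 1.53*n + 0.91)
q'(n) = (1.53 - 8.36*n)*(0.8*n^3 - 1.26*n^2 - 1.95*n + 1.02)/(4.18*n^2 - 1.53*n + 0.91)^2 + (2.4*n^2 - 2.52*n - 1.95)/(4.18*n^2 - 1.53*n + 0.91) = (3.344*n^4 - 2.448*n^3 + 12.2628*n^2 - 10.8204*n - 0.2139)/(17.4724*n^4 - 12.7908*n^3 + 9.9485*n^2 - 2.7846*n + 0.8281)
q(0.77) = -0.39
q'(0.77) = -0.25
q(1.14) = -0.36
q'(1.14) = 0.26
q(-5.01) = -1.07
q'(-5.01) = 0.22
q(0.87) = -0.40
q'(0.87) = -0.01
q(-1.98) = -0.31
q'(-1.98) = 0.34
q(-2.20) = -0.38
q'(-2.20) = 0.31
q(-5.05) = -1.08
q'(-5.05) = 0.22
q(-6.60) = -1.40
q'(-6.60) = 0.21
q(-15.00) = -3.06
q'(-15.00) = 0.19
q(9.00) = 1.43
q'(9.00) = 0.20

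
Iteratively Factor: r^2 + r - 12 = (r - 3)*(r + 4)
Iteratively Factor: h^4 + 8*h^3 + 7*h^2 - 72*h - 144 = (h - 3)*(h^3 + 11*h^2 + 40*h + 48) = (h - 3)*(h + 4)*(h^2 + 7*h + 12) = (h - 3)*(h + 4)^2*(h + 3)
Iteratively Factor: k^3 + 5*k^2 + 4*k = (k)*(k^2 + 5*k + 4) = k*(k + 4)*(k + 1)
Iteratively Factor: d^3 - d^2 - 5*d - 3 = (d + 1)*(d^2 - 2*d - 3) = (d + 1)^2*(d - 3)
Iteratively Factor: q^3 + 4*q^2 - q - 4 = (q + 1)*(q^2 + 3*q - 4) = (q + 1)*(q + 4)*(q - 1)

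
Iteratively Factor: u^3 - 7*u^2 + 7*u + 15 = (u - 5)*(u^2 - 2*u - 3) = (u - 5)*(u - 3)*(u + 1)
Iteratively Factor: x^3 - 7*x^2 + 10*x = (x)*(x^2 - 7*x + 10) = x*(x - 5)*(x - 2)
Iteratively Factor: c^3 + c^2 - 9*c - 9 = (c + 1)*(c^2 - 9) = (c + 1)*(c + 3)*(c - 3)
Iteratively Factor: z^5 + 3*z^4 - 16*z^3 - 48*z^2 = (z - 4)*(z^4 + 7*z^3 + 12*z^2) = z*(z - 4)*(z^3 + 7*z^2 + 12*z) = z*(z - 4)*(z + 4)*(z^2 + 3*z) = z*(z - 4)*(z + 3)*(z + 4)*(z)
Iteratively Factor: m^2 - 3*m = (m)*(m - 3)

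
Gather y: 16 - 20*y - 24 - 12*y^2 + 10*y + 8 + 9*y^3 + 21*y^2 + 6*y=9*y^3 + 9*y^2 - 4*y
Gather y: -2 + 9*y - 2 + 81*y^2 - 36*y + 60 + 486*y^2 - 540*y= 567*y^2 - 567*y + 56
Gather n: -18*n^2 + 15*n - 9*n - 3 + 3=-18*n^2 + 6*n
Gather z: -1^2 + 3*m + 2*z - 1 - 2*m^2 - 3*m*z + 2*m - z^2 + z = -2*m^2 + 5*m - z^2 + z*(3 - 3*m) - 2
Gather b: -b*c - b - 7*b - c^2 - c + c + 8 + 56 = b*(-c - 8) - c^2 + 64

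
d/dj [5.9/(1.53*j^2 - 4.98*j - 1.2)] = (29.382 - 18.054*j)/(-1.53*j^2 + 4.98*j + 1.2)^2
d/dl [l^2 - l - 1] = 2*l - 1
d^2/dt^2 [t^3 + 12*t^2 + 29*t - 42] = 6*t + 24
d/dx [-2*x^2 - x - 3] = -4*x - 1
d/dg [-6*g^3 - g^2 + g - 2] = -18*g^2 - 2*g + 1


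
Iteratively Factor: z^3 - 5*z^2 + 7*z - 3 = (z - 3)*(z^2 - 2*z + 1) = (z - 3)*(z - 1)*(z - 1)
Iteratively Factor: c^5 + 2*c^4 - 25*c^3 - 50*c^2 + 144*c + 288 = (c - 4)*(c^4 + 6*c^3 - c^2 - 54*c - 72) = (c - 4)*(c + 3)*(c^3 + 3*c^2 - 10*c - 24) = (c - 4)*(c + 2)*(c + 3)*(c^2 + c - 12) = (c - 4)*(c - 3)*(c + 2)*(c + 3)*(c + 4)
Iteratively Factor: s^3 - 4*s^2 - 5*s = (s)*(s^2 - 4*s - 5) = s*(s - 5)*(s + 1)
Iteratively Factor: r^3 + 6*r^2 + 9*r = (r + 3)*(r^2 + 3*r) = (r + 3)^2*(r)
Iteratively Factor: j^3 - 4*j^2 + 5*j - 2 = (j - 2)*(j^2 - 2*j + 1) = (j - 2)*(j - 1)*(j - 1)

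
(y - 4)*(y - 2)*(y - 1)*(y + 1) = y^4 - 6*y^3 + 7*y^2 + 6*y - 8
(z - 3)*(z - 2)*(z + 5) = z^3 - 19*z + 30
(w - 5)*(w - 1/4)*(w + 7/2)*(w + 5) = w^4 + 13*w^3/4 - 207*w^2/8 - 325*w/4 + 175/8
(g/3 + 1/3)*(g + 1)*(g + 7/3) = g^3/3 + 13*g^2/9 + 17*g/9 + 7/9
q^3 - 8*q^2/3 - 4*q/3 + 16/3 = (q - 2)^2*(q + 4/3)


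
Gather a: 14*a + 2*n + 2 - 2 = 14*a + 2*n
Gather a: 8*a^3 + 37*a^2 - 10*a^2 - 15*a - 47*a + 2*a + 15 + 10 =8*a^3 + 27*a^2 - 60*a + 25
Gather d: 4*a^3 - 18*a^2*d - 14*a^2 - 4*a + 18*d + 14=4*a^3 - 14*a^2 - 4*a + d*(18 - 18*a^2) + 14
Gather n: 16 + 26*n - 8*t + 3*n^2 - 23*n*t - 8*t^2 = 3*n^2 + n*(26 - 23*t) - 8*t^2 - 8*t + 16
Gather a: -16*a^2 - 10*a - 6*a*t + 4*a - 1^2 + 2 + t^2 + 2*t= -16*a^2 + a*(-6*t - 6) + t^2 + 2*t + 1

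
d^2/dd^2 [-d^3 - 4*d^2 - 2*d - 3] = -6*d - 8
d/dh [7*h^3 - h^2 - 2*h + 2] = 21*h^2 - 2*h - 2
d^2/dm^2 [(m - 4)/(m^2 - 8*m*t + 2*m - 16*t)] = 2*(4*(m - 4)*(m - 4*t + 1)^2 + (-3*m + 8*t + 2)*(m^2 - 8*m*t + 2*m - 16*t))/(m^2 - 8*m*t + 2*m - 16*t)^3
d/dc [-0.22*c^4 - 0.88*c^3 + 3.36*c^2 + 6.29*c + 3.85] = -0.88*c^3 - 2.64*c^2 + 6.72*c + 6.29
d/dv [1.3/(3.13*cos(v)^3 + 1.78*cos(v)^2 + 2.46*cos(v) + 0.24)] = (12.207*cos(v)^2 + 4.628*cos(v) + 3.198)*sin(v)/(3.13*cos(v)^3 + 1.78*cos(v)^2 + 2.46*cos(v) + 0.24)^2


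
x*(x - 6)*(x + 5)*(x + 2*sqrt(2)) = x^4 - x^3 + 2*sqrt(2)*x^3 - 30*x^2 - 2*sqrt(2)*x^2 - 60*sqrt(2)*x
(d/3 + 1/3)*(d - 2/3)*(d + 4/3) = d^3/3 + 5*d^2/9 - 2*d/27 - 8/27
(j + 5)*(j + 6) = j^2 + 11*j + 30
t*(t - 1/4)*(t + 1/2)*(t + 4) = t^4 + 17*t^3/4 + 7*t^2/8 - t/2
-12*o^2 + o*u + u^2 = (-3*o + u)*(4*o + u)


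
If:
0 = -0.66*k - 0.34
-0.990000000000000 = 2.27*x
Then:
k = -0.52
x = -0.44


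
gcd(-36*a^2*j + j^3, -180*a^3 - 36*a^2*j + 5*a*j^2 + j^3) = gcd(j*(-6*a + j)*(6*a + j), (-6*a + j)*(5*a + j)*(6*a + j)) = 36*a^2 - j^2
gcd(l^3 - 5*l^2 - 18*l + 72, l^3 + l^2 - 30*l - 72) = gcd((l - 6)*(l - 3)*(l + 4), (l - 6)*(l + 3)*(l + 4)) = l^2 - 2*l - 24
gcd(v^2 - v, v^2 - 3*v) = v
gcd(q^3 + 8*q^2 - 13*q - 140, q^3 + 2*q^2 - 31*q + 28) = q^2 + 3*q - 28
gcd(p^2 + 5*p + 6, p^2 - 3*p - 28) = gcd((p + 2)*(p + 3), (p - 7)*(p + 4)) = 1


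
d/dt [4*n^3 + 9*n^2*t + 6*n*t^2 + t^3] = 9*n^2 + 12*n*t + 3*t^2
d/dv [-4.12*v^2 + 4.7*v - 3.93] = 4.7 - 8.24*v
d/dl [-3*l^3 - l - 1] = -9*l^2 - 1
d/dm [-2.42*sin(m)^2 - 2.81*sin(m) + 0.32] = -(4.84*sin(m) + 2.81)*cos(m)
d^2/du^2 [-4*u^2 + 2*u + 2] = -8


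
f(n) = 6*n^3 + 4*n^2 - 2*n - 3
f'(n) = 18*n^2 + 8*n - 2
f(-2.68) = -84.40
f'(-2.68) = 105.84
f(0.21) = -3.19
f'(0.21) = 0.47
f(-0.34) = -2.09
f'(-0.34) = -2.64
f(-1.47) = -10.48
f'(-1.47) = 25.14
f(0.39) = -2.82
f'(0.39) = 3.86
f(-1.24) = -5.81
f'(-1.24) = 15.76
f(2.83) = 159.37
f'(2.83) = 164.80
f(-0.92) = -2.45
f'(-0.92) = 5.88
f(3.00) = 189.00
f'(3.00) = 184.00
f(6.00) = 1425.00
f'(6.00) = 694.00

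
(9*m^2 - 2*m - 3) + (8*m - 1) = 9*m^2 + 6*m - 4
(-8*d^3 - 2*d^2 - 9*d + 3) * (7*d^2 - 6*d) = -56*d^5 + 34*d^4 - 51*d^3 + 75*d^2 - 18*d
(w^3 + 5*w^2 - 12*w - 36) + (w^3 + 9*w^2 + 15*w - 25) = 2*w^3 + 14*w^2 + 3*w - 61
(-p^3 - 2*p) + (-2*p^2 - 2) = -p^3 - 2*p^2 - 2*p - 2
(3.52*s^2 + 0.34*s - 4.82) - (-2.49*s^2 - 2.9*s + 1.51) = 6.01*s^2 + 3.24*s - 6.33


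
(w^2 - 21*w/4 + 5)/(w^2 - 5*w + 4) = (w - 5/4)/(w - 1)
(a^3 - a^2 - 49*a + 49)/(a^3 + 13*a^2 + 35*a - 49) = (a - 7)/(a + 7)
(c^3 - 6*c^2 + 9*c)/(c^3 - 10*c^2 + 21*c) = (c - 3)/(c - 7)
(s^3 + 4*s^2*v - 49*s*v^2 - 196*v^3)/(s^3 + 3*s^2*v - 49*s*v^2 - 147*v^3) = (s + 4*v)/(s + 3*v)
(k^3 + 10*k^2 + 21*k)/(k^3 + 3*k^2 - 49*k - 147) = k/(k - 7)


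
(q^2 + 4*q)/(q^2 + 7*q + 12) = q/(q + 3)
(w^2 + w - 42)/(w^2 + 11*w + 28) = (w - 6)/(w + 4)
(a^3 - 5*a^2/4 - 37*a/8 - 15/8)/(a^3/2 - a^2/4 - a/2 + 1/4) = (8*a^3 - 10*a^2 - 37*a - 15)/(2*(2*a^3 - a^2 - 2*a + 1))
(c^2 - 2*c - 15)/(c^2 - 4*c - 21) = (c - 5)/(c - 7)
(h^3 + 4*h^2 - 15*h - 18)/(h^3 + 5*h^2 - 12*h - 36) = (h + 1)/(h + 2)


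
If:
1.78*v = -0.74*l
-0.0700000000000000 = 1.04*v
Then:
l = 0.16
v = -0.07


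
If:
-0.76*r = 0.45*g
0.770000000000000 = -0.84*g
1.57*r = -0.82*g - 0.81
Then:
No Solution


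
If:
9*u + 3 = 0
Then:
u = -1/3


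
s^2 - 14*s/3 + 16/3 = (s - 8/3)*(s - 2)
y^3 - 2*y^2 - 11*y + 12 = (y - 4)*(y - 1)*(y + 3)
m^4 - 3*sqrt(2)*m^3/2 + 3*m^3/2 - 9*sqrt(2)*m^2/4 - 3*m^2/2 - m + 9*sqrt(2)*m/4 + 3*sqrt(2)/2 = (m - 1)*(m + 1/2)*(m + 2)*(m - 3*sqrt(2)/2)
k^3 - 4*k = k*(k - 2)*(k + 2)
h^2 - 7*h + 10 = (h - 5)*(h - 2)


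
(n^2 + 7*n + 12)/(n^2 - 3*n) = (n^2 + 7*n + 12)/(n*(n - 3))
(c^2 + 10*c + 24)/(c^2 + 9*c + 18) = (c + 4)/(c + 3)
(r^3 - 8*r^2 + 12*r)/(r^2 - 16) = r*(r^2 - 8*r + 12)/(r^2 - 16)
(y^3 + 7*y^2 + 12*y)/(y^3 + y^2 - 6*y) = (y + 4)/(y - 2)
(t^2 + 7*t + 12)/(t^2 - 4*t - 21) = (t + 4)/(t - 7)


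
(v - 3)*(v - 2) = v^2 - 5*v + 6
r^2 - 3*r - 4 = (r - 4)*(r + 1)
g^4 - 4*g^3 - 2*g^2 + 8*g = g*(g - 4)*(g - sqrt(2))*(g + sqrt(2))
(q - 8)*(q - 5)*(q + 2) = q^3 - 11*q^2 + 14*q + 80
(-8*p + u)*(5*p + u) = -40*p^2 - 3*p*u + u^2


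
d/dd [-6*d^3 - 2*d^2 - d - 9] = -18*d^2 - 4*d - 1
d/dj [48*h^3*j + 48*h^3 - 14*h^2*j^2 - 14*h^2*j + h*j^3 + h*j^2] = h*(48*h^2 - 28*h*j - 14*h + 3*j^2 + 2*j)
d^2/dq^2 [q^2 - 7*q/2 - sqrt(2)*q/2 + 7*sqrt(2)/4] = 2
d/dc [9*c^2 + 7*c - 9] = 18*c + 7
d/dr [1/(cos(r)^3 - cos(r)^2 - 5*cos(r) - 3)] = (3*cos(r) - 5)*sin(r)/((cos(r) - 3)^2*(cos(r) + 1)^3)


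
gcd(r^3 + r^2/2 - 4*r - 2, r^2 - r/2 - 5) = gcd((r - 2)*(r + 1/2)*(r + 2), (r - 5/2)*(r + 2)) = r + 2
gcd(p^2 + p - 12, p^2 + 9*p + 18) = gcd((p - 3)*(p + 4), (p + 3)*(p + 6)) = 1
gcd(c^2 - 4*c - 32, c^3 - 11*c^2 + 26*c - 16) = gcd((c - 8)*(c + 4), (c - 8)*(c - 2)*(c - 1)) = c - 8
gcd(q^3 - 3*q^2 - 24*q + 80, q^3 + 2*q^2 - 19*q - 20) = q^2 + q - 20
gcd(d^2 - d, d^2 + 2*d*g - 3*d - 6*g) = 1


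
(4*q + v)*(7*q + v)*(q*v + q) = 28*q^3*v + 28*q^3 + 11*q^2*v^2 + 11*q^2*v + q*v^3 + q*v^2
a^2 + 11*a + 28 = (a + 4)*(a + 7)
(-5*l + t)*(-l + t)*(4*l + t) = 20*l^3 - 19*l^2*t - 2*l*t^2 + t^3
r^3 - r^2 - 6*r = r*(r - 3)*(r + 2)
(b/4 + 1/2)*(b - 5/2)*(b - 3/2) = b^3/4 - b^2/2 - 17*b/16 + 15/8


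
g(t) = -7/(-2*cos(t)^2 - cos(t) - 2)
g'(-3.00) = 0.33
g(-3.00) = 2.36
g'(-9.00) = 1.01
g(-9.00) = 2.55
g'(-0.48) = -0.74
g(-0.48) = 1.57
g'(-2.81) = 0.78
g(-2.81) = 2.46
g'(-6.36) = -0.11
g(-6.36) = 1.40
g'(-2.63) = 1.22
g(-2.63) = 2.64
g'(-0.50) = -0.78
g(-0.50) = 1.58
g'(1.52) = 1.99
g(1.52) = 3.40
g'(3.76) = 1.45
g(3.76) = 2.79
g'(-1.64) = -1.34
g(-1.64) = 3.61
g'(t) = -7*(-4*sin(t)*cos(t) - sin(t))/(-2*cos(t)^2 - cos(t) - 2)^2 = 7*(4*cos(t) + 1)*sin(t)/(cos(t) + cos(2*t) + 3)^2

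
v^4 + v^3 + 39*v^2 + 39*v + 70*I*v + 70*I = (v + 1)*(v - 7*I)*(v + 2*I)*(v + 5*I)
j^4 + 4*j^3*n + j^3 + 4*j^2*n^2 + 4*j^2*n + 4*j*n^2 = j*(j + 1)*(j + 2*n)^2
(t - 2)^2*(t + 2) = t^3 - 2*t^2 - 4*t + 8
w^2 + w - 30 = (w - 5)*(w + 6)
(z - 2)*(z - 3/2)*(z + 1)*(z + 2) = z^4 - z^3/2 - 11*z^2/2 + 2*z + 6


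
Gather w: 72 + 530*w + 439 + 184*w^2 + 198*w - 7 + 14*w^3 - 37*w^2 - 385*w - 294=14*w^3 + 147*w^2 + 343*w + 210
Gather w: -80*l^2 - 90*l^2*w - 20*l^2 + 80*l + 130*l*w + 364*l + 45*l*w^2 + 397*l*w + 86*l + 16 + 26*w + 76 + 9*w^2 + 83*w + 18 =-100*l^2 + 530*l + w^2*(45*l + 9) + w*(-90*l^2 + 527*l + 109) + 110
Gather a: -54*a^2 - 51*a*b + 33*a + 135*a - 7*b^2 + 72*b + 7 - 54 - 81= -54*a^2 + a*(168 - 51*b) - 7*b^2 + 72*b - 128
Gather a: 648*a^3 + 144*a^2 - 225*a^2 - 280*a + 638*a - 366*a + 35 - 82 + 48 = 648*a^3 - 81*a^2 - 8*a + 1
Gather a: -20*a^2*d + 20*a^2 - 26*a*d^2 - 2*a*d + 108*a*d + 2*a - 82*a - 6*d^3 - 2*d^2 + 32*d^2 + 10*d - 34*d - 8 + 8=a^2*(20 - 20*d) + a*(-26*d^2 + 106*d - 80) - 6*d^3 + 30*d^2 - 24*d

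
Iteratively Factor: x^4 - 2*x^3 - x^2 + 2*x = (x - 2)*(x^3 - x) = (x - 2)*(x - 1)*(x^2 + x) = x*(x - 2)*(x - 1)*(x + 1)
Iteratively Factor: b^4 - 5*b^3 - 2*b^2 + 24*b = (b - 3)*(b^3 - 2*b^2 - 8*b) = (b - 3)*(b + 2)*(b^2 - 4*b) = (b - 4)*(b - 3)*(b + 2)*(b)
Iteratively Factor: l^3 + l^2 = (l + 1)*(l^2) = l*(l + 1)*(l)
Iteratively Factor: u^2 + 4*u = (u + 4)*(u)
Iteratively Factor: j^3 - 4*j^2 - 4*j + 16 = (j - 4)*(j^2 - 4) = (j - 4)*(j + 2)*(j - 2)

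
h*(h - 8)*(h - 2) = h^3 - 10*h^2 + 16*h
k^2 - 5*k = k*(k - 5)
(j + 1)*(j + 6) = j^2 + 7*j + 6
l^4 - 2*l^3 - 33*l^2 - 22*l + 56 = (l - 7)*(l - 1)*(l + 2)*(l + 4)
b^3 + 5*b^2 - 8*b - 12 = (b - 2)*(b + 1)*(b + 6)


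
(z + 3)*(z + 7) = z^2 + 10*z + 21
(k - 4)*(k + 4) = k^2 - 16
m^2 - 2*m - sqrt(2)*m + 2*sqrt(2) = (m - 2)*(m - sqrt(2))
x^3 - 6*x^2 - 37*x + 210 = (x - 7)*(x - 5)*(x + 6)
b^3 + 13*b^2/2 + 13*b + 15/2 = (b + 1)*(b + 5/2)*(b + 3)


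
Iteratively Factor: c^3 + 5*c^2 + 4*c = (c + 1)*(c^2 + 4*c) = (c + 1)*(c + 4)*(c)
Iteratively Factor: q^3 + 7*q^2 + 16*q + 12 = (q + 2)*(q^2 + 5*q + 6) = (q + 2)*(q + 3)*(q + 2)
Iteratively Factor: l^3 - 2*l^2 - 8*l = (l - 4)*(l^2 + 2*l) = l*(l - 4)*(l + 2)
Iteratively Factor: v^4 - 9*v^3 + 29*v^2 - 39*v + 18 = (v - 3)*(v^3 - 6*v^2 + 11*v - 6) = (v - 3)^2*(v^2 - 3*v + 2) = (v - 3)^2*(v - 2)*(v - 1)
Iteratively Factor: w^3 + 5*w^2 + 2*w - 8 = (w + 4)*(w^2 + w - 2) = (w - 1)*(w + 4)*(w + 2)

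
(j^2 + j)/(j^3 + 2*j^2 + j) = 1/(j + 1)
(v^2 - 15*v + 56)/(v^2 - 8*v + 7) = (v - 8)/(v - 1)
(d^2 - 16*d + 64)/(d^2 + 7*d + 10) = (d^2 - 16*d + 64)/(d^2 + 7*d + 10)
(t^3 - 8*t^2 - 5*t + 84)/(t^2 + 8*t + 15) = (t^2 - 11*t + 28)/(t + 5)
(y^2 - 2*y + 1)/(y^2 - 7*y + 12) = (y^2 - 2*y + 1)/(y^2 - 7*y + 12)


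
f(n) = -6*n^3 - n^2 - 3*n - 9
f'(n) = -18*n^2 - 2*n - 3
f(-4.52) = 538.20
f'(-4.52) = -361.71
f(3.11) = -208.48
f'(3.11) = -183.32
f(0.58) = -12.25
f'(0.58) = -10.22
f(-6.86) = 1901.49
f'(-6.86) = -836.35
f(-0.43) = -7.42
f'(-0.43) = -5.47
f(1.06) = -20.45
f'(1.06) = -25.34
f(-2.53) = 89.35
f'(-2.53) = -113.16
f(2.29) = -93.17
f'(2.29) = -101.97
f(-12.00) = 10251.00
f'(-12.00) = -2571.00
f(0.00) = -9.00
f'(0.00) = -3.00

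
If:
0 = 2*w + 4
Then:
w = -2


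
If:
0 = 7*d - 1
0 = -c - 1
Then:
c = -1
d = 1/7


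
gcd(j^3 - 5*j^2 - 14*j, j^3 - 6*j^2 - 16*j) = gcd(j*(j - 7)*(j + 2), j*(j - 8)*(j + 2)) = j^2 + 2*j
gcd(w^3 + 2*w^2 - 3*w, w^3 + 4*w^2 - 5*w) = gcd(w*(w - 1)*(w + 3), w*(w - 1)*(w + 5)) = w^2 - w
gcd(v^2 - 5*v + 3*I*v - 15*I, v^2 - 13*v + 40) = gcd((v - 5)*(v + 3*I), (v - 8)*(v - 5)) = v - 5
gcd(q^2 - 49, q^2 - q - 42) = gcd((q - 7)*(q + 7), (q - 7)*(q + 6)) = q - 7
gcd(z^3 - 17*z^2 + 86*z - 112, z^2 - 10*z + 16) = z^2 - 10*z + 16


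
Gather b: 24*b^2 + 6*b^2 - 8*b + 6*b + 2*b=30*b^2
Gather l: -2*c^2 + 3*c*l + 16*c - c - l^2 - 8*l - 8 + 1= -2*c^2 + 15*c - l^2 + l*(3*c - 8) - 7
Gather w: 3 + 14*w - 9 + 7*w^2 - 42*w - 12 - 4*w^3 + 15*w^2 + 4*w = -4*w^3 + 22*w^2 - 24*w - 18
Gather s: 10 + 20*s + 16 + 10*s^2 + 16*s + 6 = 10*s^2 + 36*s + 32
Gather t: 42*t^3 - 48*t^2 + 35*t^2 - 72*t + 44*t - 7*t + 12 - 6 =42*t^3 - 13*t^2 - 35*t + 6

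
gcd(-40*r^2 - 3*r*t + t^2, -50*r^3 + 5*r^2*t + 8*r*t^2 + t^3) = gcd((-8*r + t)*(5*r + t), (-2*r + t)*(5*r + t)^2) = 5*r + t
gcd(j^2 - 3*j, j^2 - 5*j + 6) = j - 3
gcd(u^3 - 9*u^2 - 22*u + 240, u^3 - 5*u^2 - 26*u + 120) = u^2 - u - 30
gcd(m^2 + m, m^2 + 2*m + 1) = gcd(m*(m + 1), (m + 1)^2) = m + 1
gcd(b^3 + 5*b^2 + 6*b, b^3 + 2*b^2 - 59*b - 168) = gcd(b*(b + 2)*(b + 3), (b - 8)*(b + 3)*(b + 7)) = b + 3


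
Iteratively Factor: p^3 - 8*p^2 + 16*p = (p - 4)*(p^2 - 4*p) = p*(p - 4)*(p - 4)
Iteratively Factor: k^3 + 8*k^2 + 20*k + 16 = (k + 2)*(k^2 + 6*k + 8) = (k + 2)*(k + 4)*(k + 2)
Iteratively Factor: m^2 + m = (m)*(m + 1)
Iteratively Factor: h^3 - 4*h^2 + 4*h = (h - 2)*(h^2 - 2*h) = (h - 2)^2*(h)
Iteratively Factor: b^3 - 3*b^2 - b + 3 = (b + 1)*(b^2 - 4*b + 3) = (b - 1)*(b + 1)*(b - 3)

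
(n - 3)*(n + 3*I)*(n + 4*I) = n^3 - 3*n^2 + 7*I*n^2 - 12*n - 21*I*n + 36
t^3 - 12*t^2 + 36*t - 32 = (t - 8)*(t - 2)^2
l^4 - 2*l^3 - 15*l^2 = l^2*(l - 5)*(l + 3)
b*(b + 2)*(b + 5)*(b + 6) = b^4 + 13*b^3 + 52*b^2 + 60*b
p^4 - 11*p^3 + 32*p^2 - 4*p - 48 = (p - 6)*(p - 4)*(p - 2)*(p + 1)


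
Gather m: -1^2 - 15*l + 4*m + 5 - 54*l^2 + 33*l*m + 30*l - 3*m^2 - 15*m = -54*l^2 + 15*l - 3*m^2 + m*(33*l - 11) + 4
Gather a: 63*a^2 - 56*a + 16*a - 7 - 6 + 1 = 63*a^2 - 40*a - 12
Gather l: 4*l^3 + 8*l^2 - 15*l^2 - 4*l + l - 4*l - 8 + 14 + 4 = 4*l^3 - 7*l^2 - 7*l + 10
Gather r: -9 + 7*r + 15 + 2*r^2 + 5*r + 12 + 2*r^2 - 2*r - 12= 4*r^2 + 10*r + 6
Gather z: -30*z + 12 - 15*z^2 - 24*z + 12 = -15*z^2 - 54*z + 24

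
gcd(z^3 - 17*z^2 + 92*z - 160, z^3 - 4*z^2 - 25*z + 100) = z^2 - 9*z + 20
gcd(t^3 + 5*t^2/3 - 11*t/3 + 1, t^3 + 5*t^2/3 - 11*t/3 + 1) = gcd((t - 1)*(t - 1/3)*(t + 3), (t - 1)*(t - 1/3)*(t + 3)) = t^3 + 5*t^2/3 - 11*t/3 + 1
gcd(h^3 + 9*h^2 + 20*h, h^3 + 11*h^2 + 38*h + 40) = h^2 + 9*h + 20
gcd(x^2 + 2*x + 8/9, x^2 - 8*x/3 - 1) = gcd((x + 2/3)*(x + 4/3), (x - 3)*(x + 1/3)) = 1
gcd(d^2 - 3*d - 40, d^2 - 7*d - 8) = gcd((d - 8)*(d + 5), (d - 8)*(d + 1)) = d - 8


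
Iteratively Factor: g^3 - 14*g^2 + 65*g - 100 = (g - 4)*(g^2 - 10*g + 25) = (g - 5)*(g - 4)*(g - 5)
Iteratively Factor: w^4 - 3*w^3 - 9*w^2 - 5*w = (w + 1)*(w^3 - 4*w^2 - 5*w) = (w + 1)^2*(w^2 - 5*w) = w*(w + 1)^2*(w - 5)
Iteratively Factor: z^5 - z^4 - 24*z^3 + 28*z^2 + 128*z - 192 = (z - 2)*(z^4 + z^3 - 22*z^2 - 16*z + 96) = (z - 2)*(z + 4)*(z^3 - 3*z^2 - 10*z + 24) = (z - 4)*(z - 2)*(z + 4)*(z^2 + z - 6) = (z - 4)*(z - 2)^2*(z + 4)*(z + 3)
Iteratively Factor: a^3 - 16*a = (a)*(a^2 - 16) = a*(a + 4)*(a - 4)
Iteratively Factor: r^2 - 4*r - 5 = (r + 1)*(r - 5)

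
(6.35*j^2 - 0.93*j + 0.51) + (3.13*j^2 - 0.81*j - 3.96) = 9.48*j^2 - 1.74*j - 3.45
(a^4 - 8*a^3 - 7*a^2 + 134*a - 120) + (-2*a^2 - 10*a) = a^4 - 8*a^3 - 9*a^2 + 124*a - 120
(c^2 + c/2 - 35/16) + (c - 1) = c^2 + 3*c/2 - 51/16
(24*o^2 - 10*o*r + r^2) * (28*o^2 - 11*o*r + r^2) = 672*o^4 - 544*o^3*r + 162*o^2*r^2 - 21*o*r^3 + r^4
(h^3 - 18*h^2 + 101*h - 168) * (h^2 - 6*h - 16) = h^5 - 24*h^4 + 193*h^3 - 486*h^2 - 608*h + 2688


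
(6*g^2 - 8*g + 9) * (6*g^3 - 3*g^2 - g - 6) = 36*g^5 - 66*g^4 + 72*g^3 - 55*g^2 + 39*g - 54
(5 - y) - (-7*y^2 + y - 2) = 7*y^2 - 2*y + 7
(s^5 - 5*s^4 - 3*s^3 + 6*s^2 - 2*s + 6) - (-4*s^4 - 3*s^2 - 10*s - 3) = s^5 - s^4 - 3*s^3 + 9*s^2 + 8*s + 9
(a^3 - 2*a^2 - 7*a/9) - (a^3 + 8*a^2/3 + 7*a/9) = -14*a^2/3 - 14*a/9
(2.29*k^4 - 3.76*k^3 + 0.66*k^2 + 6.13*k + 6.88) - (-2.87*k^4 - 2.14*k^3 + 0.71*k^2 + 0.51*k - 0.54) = 5.16*k^4 - 1.62*k^3 - 0.0499999999999999*k^2 + 5.62*k + 7.42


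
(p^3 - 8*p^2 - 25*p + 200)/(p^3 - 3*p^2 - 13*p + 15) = (p^2 - 3*p - 40)/(p^2 + 2*p - 3)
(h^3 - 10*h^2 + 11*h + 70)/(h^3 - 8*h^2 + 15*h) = (h^2 - 5*h - 14)/(h*(h - 3))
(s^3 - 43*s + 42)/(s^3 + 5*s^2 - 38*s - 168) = (s - 1)/(s + 4)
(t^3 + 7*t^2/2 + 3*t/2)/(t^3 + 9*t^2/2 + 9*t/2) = (2*t + 1)/(2*t + 3)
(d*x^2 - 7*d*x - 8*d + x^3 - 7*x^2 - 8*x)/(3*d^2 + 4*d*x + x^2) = (x^2 - 7*x - 8)/(3*d + x)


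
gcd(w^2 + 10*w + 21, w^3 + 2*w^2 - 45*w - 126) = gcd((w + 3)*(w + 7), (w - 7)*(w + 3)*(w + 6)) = w + 3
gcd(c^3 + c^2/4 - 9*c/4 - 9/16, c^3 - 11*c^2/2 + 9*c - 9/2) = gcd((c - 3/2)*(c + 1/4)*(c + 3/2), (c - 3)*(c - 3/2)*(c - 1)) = c - 3/2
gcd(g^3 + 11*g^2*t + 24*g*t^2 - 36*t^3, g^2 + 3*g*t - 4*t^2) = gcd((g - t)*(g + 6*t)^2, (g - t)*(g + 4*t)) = -g + t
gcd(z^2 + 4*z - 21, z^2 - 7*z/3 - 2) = z - 3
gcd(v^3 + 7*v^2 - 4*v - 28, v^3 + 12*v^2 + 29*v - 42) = v + 7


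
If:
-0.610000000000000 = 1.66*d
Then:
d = -0.37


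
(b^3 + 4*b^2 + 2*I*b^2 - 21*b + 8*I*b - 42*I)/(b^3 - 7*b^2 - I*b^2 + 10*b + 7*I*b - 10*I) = (b^3 + 2*b^2*(2 + I) + b*(-21 + 8*I) - 42*I)/(b^3 - b^2*(7 + I) + b*(10 + 7*I) - 10*I)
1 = 1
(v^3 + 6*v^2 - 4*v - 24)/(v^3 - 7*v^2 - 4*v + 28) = (v + 6)/(v - 7)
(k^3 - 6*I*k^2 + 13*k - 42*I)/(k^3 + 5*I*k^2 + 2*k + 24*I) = (k - 7*I)/(k + 4*I)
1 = 1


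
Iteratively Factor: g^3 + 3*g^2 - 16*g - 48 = (g + 4)*(g^2 - g - 12) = (g + 3)*(g + 4)*(g - 4)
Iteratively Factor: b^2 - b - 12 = (b + 3)*(b - 4)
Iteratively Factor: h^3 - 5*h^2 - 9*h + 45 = (h - 5)*(h^2 - 9) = (h - 5)*(h - 3)*(h + 3)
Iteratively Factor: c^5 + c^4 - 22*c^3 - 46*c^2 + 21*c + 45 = (c + 3)*(c^4 - 2*c^3 - 16*c^2 + 2*c + 15) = (c + 3)^2*(c^3 - 5*c^2 - c + 5) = (c - 5)*(c + 3)^2*(c^2 - 1) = (c - 5)*(c + 1)*(c + 3)^2*(c - 1)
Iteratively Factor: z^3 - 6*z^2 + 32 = (z - 4)*(z^2 - 2*z - 8) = (z - 4)*(z + 2)*(z - 4)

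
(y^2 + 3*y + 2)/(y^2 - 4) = (y + 1)/(y - 2)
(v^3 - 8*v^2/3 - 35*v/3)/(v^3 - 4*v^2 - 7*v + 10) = v*(3*v + 7)/(3*(v^2 + v - 2))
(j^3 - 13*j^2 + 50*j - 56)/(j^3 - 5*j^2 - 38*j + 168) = (j - 2)/(j + 6)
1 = 1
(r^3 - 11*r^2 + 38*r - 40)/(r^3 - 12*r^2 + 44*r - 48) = (r - 5)/(r - 6)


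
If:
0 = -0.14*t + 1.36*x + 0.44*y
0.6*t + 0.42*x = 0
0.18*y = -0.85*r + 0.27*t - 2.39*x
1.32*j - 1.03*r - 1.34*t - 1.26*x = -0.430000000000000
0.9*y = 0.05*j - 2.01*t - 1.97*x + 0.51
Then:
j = 0.01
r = 0.49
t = 0.15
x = -0.21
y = 0.70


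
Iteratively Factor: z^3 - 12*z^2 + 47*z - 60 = (z - 4)*(z^2 - 8*z + 15) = (z - 4)*(z - 3)*(z - 5)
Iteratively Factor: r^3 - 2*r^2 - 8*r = (r + 2)*(r^2 - 4*r) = (r - 4)*(r + 2)*(r)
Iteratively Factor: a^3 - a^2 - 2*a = (a + 1)*(a^2 - 2*a) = (a - 2)*(a + 1)*(a)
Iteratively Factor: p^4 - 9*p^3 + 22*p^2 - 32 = (p + 1)*(p^3 - 10*p^2 + 32*p - 32) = (p - 4)*(p + 1)*(p^2 - 6*p + 8) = (p - 4)^2*(p + 1)*(p - 2)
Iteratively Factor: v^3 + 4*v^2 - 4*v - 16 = (v + 2)*(v^2 + 2*v - 8) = (v - 2)*(v + 2)*(v + 4)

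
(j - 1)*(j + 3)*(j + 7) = j^3 + 9*j^2 + 11*j - 21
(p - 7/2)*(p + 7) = p^2 + 7*p/2 - 49/2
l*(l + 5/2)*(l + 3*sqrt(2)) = l^3 + 5*l^2/2 + 3*sqrt(2)*l^2 + 15*sqrt(2)*l/2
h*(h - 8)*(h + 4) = h^3 - 4*h^2 - 32*h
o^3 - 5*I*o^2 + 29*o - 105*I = (o - 7*I)*(o - 3*I)*(o + 5*I)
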